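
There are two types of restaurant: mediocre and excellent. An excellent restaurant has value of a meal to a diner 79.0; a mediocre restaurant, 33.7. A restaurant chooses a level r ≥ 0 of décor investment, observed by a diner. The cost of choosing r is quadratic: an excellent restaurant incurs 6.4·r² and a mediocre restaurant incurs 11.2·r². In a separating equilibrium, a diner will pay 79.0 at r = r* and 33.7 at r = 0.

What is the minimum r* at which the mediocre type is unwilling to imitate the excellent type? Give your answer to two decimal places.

The mediocre type at r = 0 receives 33.7; imitating at r* yields 79.0 − 11.2·r*².
Indifference: 33.7 = 79.0 − 11.2·r*², so r*² = (79.0 − 33.7) / 11.2 ≈ 4.0446.
r* = √4.0446 ≈ 2.01.

2.01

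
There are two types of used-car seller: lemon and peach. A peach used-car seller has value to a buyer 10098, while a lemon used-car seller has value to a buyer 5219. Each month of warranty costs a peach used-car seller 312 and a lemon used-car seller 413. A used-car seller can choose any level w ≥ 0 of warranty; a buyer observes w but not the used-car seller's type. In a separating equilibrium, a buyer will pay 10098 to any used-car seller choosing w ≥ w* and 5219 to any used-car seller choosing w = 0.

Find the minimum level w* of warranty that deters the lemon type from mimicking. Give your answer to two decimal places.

A lemon used-car seller choosing w = 0 receives 5219.
Imitating at w* instead would pay 10098 at cost 413·w*, netting 10098 − 413·w*.
Indifference: 5219 = 10098 − 413·w*, so w* = (10098 − 5219) / 413 ≈ 11.81.
This is the lemon type's binding incentive-compatibility constraint; any w ≥ 11.81 sustains separation on that side.

11.81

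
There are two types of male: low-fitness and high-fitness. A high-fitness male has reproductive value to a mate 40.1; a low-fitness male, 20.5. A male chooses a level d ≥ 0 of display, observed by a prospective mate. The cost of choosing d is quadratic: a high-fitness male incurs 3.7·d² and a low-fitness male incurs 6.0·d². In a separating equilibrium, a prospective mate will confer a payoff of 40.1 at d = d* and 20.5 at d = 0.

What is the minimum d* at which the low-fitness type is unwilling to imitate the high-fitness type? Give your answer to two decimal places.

The low-fitness type at d = 0 receives 20.5; imitating at d* yields 40.1 − 6.0·d*².
Indifference: 20.5 = 40.1 − 6.0·d*², so d*² = (40.1 − 20.5) / 6.0 ≈ 3.2667.
d* = √3.2667 ≈ 1.81.

1.81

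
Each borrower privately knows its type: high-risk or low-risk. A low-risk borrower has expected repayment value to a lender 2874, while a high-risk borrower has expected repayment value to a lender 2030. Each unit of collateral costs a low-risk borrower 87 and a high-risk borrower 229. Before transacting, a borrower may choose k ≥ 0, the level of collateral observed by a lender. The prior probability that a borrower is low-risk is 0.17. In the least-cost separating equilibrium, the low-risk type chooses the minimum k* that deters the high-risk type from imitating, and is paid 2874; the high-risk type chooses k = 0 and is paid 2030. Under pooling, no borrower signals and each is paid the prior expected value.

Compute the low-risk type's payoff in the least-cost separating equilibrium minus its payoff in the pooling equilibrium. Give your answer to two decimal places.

379.87

Least-cost separating signal: k* solves 2030 = 2874 − 229·k*, so k* = (2874 − 2030)/229 ≈ 3.6856.
Low-risk type's separating payoff: 2874 − 87 × k* = 2874 − 87 × (2874 − 2030)/229 = 2874 − 73428/229 ≈ 2553.3537.
Pooling payoff: 0.17 × 2874 + 0.83 × 2030 = 2173.48.
Difference: 2553.3537 − 2173.48 = 379.8737, i.e. 379.87 to two decimal places.
The low-risk type prefers to separate.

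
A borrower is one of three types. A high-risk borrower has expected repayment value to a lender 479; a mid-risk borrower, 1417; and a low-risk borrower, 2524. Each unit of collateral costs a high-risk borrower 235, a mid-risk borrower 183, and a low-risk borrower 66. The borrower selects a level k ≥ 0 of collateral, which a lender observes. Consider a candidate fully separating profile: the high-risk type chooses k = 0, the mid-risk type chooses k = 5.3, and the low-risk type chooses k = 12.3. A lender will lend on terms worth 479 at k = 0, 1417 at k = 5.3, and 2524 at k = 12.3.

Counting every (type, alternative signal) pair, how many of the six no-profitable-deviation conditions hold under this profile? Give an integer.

Low-risk (own payoff 2524 − 66×12.3 = 1712.2): to k=0 gives 479 → no gain ✓; to k=5.3 gives 1417 − 66×5.3 = 1067.2 → no gain ✓.
Mid-risk (own payoff 1417 − 183×5.3 = 447.1): to k=0 gives 479 → profitable ✗; to k=12.3 gives 2524 − 183×12.3 = 273.1 → no gain ✓.
High-risk (own payoff 479): to k=5.3 gives 1417 − 235×5.3 = 171.5 → no gain ✓; to k=12.3 gives 2524 − 235×12.3 = -366.5 → no gain ✓.
5 of the 6 constraints hold; not an equilibrium.

5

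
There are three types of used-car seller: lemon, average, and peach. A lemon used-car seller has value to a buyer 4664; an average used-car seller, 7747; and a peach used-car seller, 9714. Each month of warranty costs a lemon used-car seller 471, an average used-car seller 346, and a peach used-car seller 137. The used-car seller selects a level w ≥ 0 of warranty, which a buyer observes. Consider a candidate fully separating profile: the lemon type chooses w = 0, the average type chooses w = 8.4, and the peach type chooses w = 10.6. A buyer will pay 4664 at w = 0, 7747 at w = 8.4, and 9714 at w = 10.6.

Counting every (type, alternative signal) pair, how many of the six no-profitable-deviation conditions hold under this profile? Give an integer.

Lemon (own payoff 4664): to w=8.4 gives 7747 − 471×8.4 = 3790.6 → no gain ✓; to w=10.6 gives 9714 − 471×10.6 = 4721.4 → profitable ✗.
Peach (own payoff 9714 − 137×10.6 = 8261.8): to w=0 gives 4664 → no gain ✓; to w=8.4 gives 7747 − 137×8.4 = 6596.2 → no gain ✓.
Average (own payoff 7747 − 346×8.4 = 4840.6): to w=0 gives 4664 → no gain ✓; to w=10.6 gives 9714 − 346×10.6 = 6046.4 → profitable ✗.
4 of the 6 constraints hold; not an equilibrium.

4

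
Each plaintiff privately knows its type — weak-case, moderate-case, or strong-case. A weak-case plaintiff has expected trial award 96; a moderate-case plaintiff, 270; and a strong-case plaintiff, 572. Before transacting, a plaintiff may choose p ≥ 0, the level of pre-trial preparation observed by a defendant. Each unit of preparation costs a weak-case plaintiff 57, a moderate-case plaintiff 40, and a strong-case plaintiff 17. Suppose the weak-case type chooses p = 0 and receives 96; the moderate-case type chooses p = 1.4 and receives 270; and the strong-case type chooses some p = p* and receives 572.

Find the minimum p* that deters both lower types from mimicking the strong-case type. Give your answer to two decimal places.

Moderate-case type (on-path payoff 270 − 40×1.4 = 214) won't mimic when 214 ≥ 572 − 40·p*, i.e. p* ≥ 8.95.
Weak-case type (on-path payoff 96) won't mimic when 96 ≥ 572 − 57·p*, i.e. p* ≥ 8.35.
Both must hold, so p* = max(8.35, 8.95) = 8.95. The moderate-case type's constraint binds.

8.95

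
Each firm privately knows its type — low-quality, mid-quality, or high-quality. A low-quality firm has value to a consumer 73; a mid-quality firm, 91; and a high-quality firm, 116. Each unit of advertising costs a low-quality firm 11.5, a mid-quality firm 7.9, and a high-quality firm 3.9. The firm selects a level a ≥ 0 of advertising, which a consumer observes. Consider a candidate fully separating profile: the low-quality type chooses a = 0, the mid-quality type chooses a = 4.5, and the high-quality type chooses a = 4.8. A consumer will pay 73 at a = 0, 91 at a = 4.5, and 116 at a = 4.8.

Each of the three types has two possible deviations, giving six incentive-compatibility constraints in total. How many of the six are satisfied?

High-quality (own payoff 116 − 3.9×4.8 = 97.28): to a=0 gives 73 → no gain ✓; to a=4.5 gives 91 − 3.9×4.5 = 73.45 → no gain ✓.
Low-quality (own payoff 73): to a=4.5 gives 91 − 11.5×4.5 = 39.25 → no gain ✓; to a=4.8 gives 116 − 11.5×4.8 = 60.8 → no gain ✓.
Mid-quality (own payoff 91 − 7.9×4.5 = 55.45): to a=0 gives 73 → profitable ✗; to a=4.8 gives 116 − 7.9×4.8 = 78.08 → profitable ✗.
4 of the 6 constraints hold; not an equilibrium.

4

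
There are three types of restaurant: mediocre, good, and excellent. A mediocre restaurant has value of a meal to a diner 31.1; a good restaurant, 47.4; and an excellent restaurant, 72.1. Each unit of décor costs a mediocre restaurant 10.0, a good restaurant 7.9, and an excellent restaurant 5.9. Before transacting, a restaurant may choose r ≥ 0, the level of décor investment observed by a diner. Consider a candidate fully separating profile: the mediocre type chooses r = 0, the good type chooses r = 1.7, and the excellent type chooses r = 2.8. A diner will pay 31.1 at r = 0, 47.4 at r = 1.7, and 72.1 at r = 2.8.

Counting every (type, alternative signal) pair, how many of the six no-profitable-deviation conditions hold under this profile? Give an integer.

4

Mediocre (own payoff 31.1): to r=1.7 gives 47.4 − 10.0×1.7 = 30.4 → no gain ✓; to r=2.8 gives 72.1 − 10.0×2.8 = 44.1 → profitable ✗.
Excellent (own payoff 72.1 − 5.9×2.8 = 55.58): to r=0 gives 31.1 → no gain ✓; to r=1.7 gives 47.4 − 5.9×1.7 = 37.37 → no gain ✓.
Good (own payoff 47.4 − 7.9×1.7 = 33.97): to r=0 gives 31.1 → no gain ✓; to r=2.8 gives 72.1 − 7.9×2.8 = 49.98 → profitable ✗.
4 of the 6 constraints hold; not an equilibrium.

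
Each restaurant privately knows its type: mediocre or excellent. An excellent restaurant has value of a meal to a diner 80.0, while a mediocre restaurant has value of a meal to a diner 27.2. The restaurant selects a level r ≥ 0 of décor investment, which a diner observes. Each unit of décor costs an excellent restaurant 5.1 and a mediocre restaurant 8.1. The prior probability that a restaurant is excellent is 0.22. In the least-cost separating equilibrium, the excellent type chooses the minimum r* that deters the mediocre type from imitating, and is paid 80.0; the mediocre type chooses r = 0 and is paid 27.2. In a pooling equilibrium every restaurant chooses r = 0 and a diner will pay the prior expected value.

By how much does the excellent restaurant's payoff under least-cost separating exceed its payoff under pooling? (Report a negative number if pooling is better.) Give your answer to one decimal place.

Least-cost separating signal: r* solves 27.2 = 80.0 − 8.1·r*, so r* = (80.0 − 27.2)/8.1 ≈ 6.5185.
Excellent type's separating payoff: 80.0 − 5.1 × r* = 80.0 − 5.1 × (80.0 − 27.2)/8.1 = 80.0 − 269.28/8.1 ≈ 46.756.
Pooling payoff: 0.22 × 80.0 + 0.78 × 27.2 = 38.816.
Difference: 46.756 − 38.816 = 7.94, i.e. 7.9 to one decimal place.
The excellent type prefers to separate.

7.9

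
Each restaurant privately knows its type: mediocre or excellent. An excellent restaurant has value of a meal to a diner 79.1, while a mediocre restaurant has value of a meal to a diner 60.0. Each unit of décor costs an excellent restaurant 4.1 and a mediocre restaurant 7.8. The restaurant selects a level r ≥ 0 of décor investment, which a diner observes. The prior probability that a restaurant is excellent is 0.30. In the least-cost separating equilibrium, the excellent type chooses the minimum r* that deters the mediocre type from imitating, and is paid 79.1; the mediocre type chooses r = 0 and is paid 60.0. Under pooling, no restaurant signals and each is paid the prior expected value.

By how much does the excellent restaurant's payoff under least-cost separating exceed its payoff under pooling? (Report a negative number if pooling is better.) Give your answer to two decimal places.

3.33

Least-cost separating signal: r* solves 60.0 = 79.1 − 7.8·r*, so r* = (79.1 − 60.0)/7.8 ≈ 2.4487.
Excellent type's separating payoff: 79.1 − 4.1 × r* = 79.1 − 4.1 × (79.1 − 60.0)/7.8 = 79.1 − 78.31/7.8 ≈ 69.0603.
Pooling payoff: 0.30 × 79.1 + 0.70 × 60.0 = 65.73.
Difference: 69.0603 − 65.73 = 3.3303, i.e. 3.33 to two decimal places.
The excellent type prefers to separate.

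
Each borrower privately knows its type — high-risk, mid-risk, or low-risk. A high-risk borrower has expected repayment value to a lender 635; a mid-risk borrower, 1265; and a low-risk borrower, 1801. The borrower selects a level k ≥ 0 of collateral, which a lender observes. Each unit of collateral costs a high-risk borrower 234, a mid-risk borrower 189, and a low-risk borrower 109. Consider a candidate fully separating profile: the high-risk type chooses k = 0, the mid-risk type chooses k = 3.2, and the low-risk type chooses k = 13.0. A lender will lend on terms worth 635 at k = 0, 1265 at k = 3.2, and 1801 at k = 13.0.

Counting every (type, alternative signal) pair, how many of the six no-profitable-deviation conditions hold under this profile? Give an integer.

Mid-risk (own payoff 1265 − 189×3.2 = 660.2): to k=0 gives 635 → no gain ✓; to k=13.0 gives 1801 − 189×13.0 = -656 → no gain ✓.
High-risk (own payoff 635): to k=3.2 gives 1265 − 234×3.2 = 516.2 → no gain ✓; to k=13.0 gives 1801 − 234×13.0 = -1241 → no gain ✓.
Low-risk (own payoff 1801 − 109×13.0 = 384): to k=0 gives 635 → profitable ✗; to k=3.2 gives 1265 − 109×3.2 = 916.2 → profitable ✗.
4 of the 6 constraints hold; not an equilibrium.

4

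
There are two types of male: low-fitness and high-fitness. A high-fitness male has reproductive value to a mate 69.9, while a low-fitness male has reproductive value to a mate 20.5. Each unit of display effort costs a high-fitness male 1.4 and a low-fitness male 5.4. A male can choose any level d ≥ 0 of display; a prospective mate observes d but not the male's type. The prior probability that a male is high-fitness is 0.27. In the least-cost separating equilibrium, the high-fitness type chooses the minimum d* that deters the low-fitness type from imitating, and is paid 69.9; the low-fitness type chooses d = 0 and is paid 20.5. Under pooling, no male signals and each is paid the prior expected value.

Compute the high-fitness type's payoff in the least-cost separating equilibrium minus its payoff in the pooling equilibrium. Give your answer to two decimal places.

Least-cost separating signal: d* solves 20.5 = 69.9 − 5.4·d*, so d* = (69.9 − 20.5)/5.4 ≈ 9.1481.
High-fitness type's separating payoff: 69.9 − 1.4 × d* = 69.9 − 1.4 × (69.9 − 20.5)/5.4 = 69.9 − 69.16/5.4 ≈ 57.0926.
Pooling payoff: 0.27 × 69.9 + 0.73 × 20.5 = 33.838.
Difference: 57.0926 − 33.838 = 23.2546, i.e. 23.25 to two decimal places.
The high-fitness type prefers to separate.

23.25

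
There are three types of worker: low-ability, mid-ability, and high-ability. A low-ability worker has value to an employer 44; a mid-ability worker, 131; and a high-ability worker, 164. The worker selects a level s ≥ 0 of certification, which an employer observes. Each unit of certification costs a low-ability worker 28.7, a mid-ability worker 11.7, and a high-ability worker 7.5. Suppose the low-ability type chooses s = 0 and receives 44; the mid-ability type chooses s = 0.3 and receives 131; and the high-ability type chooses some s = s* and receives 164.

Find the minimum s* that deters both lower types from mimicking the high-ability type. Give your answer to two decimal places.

4.18

Mid-ability type (on-path payoff 131 − 11.7×0.3 = 127.49) won't mimic when 127.49 ≥ 164 − 11.7·s*, i.e. s* ≥ 3.12.
Low-ability type (on-path payoff 44) won't mimic when 44 ≥ 164 − 28.7·s*, i.e. s* ≥ 4.18.
Both must hold, so s* = max(4.18, 3.12) = 4.18. The low-ability type's constraint binds.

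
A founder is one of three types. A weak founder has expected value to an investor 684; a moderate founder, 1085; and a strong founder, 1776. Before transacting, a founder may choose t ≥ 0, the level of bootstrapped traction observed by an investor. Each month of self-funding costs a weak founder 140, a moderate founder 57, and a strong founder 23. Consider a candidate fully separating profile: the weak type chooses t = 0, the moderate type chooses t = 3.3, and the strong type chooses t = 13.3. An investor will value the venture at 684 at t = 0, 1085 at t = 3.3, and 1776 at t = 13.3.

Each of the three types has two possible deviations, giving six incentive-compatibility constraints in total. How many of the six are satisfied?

Strong (own payoff 1776 − 23×13.3 = 1470.1): to t=0 gives 684 → no gain ✓; to t=3.3 gives 1085 − 23×3.3 = 1009.1 → no gain ✓.
Moderate (own payoff 1085 − 57×3.3 = 896.9): to t=0 gives 684 → no gain ✓; to t=13.3 gives 1776 − 57×13.3 = 1017.9 → profitable ✗.
Weak (own payoff 684): to t=3.3 gives 1085 − 140×3.3 = 623 → no gain ✓; to t=13.3 gives 1776 − 140×13.3 = -86 → no gain ✓.
5 of the 6 constraints hold; not an equilibrium.

5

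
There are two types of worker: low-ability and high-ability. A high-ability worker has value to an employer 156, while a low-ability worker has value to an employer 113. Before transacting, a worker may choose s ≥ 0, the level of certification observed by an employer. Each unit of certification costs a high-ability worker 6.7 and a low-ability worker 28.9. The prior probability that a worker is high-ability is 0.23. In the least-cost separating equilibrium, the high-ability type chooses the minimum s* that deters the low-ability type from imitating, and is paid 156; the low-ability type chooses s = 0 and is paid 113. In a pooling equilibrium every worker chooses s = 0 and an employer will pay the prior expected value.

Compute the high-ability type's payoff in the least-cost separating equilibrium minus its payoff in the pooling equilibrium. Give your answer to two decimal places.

Least-cost separating signal: s* solves 113 = 156 − 28.9·s*, so s* = (156 − 113)/28.9 ≈ 1.4879.
High-ability type's separating payoff: 156 − 6.7 × s* = 156 − 6.7 × (156 − 113)/28.9 = 156 − 288.1/28.9 ≈ 146.0311.
Pooling payoff: 0.23 × 156 + 0.77 × 113 = 122.89.
Difference: 146.0311 − 122.89 = 23.1411, i.e. 23.14 to two decimal places.
The high-ability type prefers to separate.

23.14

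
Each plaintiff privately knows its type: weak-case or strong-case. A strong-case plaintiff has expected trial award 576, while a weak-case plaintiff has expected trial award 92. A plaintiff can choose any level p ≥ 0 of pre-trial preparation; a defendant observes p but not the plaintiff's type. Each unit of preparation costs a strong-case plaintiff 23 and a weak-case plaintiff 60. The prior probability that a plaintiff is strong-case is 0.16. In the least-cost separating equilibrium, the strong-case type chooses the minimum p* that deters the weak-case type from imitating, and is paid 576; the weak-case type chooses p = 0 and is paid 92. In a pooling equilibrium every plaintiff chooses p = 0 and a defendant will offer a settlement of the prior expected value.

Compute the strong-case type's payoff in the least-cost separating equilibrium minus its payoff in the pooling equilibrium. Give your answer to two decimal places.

221.03

Least-cost separating signal: p* solves 92 = 576 − 60·p*, so p* = (576 − 92)/60 ≈ 8.0667.
Strong-case type's separating payoff: 576 − 23 × p* = 576 − 23 × (576 − 92)/60 = 576 − 11132/60 ≈ 390.4667.
Pooling payoff: 0.16 × 576 + 0.84 × 92 = 169.44.
Difference: 390.4667 − 169.44 = 221.0267, i.e. 221.03 to two decimal places.
The strong-case type prefers to separate.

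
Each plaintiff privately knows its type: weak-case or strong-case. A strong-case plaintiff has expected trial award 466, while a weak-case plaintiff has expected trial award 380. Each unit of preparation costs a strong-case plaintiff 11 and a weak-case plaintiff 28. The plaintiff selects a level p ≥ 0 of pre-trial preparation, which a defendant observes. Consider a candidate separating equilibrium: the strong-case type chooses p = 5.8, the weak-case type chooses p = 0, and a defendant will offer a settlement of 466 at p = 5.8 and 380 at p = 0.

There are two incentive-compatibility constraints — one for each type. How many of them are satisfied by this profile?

Strong-case type: signal → 466 − 11 × 5.8 = 402.2; deviate to 0 → 380. IC holds (402.2 ≥ 380).
Weak-case type: stay at 0 → 380; mimic → 466 − 28 × 5.8 = 303.6. IC holds (380 ≥ 303.6).
2 of 2 constraints hold, so this is a separating equilibrium.

2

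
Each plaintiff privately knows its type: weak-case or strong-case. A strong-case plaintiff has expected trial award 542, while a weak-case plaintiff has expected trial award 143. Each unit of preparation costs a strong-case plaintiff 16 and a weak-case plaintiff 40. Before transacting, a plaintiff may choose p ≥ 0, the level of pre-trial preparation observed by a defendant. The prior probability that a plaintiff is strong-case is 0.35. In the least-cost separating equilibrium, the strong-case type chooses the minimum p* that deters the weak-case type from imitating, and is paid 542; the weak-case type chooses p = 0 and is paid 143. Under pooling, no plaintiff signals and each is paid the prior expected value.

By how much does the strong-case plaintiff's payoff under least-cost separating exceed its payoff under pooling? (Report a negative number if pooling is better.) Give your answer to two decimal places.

99.75

Least-cost separating signal: p* solves 143 = 542 − 40·p*, so p* = (542 − 143)/40 = 9.975.
Strong-case type's separating payoff: 542 − 16 × p* = 542 − 16 × (542 − 143)/40 = 542 − 6384/40 = 382.4.
Pooling payoff: 0.35 × 542 + 0.65 × 143 = 282.65.
Difference: 382.4 − 282.65 = 99.75.
The strong-case type prefers to separate.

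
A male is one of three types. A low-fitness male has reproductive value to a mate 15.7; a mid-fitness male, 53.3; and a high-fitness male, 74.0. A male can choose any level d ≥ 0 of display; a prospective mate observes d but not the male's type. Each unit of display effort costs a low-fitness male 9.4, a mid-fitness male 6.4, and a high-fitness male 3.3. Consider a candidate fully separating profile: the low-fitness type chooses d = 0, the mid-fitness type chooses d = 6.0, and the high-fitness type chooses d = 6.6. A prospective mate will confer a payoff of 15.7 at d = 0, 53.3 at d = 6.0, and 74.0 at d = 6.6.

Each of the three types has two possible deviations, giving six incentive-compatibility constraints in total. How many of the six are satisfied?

High-fitness (own payoff 74.0 − 3.3×6.6 = 52.22): to d=0 gives 15.7 → no gain ✓; to d=6.0 gives 53.3 − 3.3×6.0 = 33.5 → no gain ✓.
Mid-fitness (own payoff 53.3 − 6.4×6.0 = 14.9): to d=0 gives 15.7 → profitable ✗; to d=6.6 gives 74.0 − 6.4×6.6 = 31.76 → profitable ✗.
Low-fitness (own payoff 15.7): to d=6.0 gives 53.3 − 9.4×6.0 = -3.1 → no gain ✓; to d=6.6 gives 74.0 − 9.4×6.6 = 11.96 → no gain ✓.
4 of the 6 constraints hold; not an equilibrium.

4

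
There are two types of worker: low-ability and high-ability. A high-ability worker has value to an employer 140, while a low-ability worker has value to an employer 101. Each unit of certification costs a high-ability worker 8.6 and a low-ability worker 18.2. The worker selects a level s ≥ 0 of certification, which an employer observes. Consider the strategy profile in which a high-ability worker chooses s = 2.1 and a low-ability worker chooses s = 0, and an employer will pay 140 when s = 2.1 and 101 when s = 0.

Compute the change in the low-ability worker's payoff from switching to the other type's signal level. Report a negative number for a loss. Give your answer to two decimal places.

Playing s = 0 the low-ability worker receives 101.
Deviating to s = 2.1 brings payment 140 at cost 18.2 × 2.1 = 38.22, netting 101.78.
Gain from deviating: 101.78 − 101 = 0.78.
The gain is positive, so the low-ability type's incentive-compatibility constraint is violated — this profile is not a separating equilibrium.

0.78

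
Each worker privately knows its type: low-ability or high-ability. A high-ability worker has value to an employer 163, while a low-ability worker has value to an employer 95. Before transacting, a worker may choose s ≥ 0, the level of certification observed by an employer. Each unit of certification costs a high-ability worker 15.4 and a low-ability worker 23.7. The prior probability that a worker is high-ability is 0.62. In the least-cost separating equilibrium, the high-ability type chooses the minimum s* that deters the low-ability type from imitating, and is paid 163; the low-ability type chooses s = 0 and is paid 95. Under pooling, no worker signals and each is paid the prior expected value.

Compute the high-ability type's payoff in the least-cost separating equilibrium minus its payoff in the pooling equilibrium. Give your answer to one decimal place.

Least-cost separating signal: s* solves 95 = 163 − 23.7·s*, so s* = (163 − 95)/23.7 ≈ 2.8692.
High-ability type's separating payoff: 163 − 15.4 × s* = 163 − 15.4 × (163 − 95)/23.7 = 163 − 1047.2/23.7 ≈ 118.814.
Pooling payoff: 0.62 × 163 + 0.38 × 95 = 137.16.
Difference: 118.814 − 137.16 = -18.346, i.e. -18.3 to one decimal place.
The high-ability type would prefer the pooling outcome.

-18.3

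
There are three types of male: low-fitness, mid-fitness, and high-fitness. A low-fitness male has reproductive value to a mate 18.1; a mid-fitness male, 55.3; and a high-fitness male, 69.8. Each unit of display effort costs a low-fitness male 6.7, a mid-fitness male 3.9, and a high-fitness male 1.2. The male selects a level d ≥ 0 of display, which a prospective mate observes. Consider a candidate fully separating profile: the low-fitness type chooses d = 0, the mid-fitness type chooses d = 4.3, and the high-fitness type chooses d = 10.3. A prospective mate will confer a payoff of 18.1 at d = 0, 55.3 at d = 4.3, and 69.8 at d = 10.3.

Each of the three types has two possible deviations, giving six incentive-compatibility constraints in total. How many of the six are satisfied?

5

Low-fitness (own payoff 18.1): to d=4.3 gives 55.3 − 6.7×4.3 = 26.49 → profitable ✗; to d=10.3 gives 69.8 − 6.7×10.3 = 0.79 → no gain ✓.
High-fitness (own payoff 69.8 − 1.2×10.3 = 57.44): to d=0 gives 18.1 → no gain ✓; to d=4.3 gives 55.3 − 1.2×4.3 = 50.14 → no gain ✓.
Mid-fitness (own payoff 55.3 − 3.9×4.3 = 38.53): to d=0 gives 18.1 → no gain ✓; to d=10.3 gives 69.8 − 3.9×10.3 = 29.63 → no gain ✓.
5 of the 6 constraints hold; not an equilibrium.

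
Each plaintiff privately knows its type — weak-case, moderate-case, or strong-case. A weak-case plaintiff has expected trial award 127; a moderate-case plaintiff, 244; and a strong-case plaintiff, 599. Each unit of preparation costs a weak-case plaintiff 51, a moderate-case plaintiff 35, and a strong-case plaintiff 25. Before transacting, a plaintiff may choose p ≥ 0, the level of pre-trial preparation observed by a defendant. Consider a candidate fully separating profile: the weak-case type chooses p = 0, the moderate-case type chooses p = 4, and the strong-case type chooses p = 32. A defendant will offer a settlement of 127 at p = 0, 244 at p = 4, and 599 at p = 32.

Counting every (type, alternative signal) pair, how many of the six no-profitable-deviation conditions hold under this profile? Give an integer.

3

Weak-case (own payoff 127): to p=4 gives 244 − 51×4 = 40 → no gain ✓; to p=32 gives 599 − 51×32 = -1033 → no gain ✓.
Strong-case (own payoff 599 − 25×32 = -201): to p=0 gives 127 → profitable ✗; to p=4 gives 244 − 25×4 = 144 → profitable ✗.
Moderate-case (own payoff 244 − 35×4 = 104): to p=0 gives 127 → profitable ✗; to p=32 gives 599 − 35×32 = -521 → no gain ✓.
3 of the 6 constraints hold; not an equilibrium.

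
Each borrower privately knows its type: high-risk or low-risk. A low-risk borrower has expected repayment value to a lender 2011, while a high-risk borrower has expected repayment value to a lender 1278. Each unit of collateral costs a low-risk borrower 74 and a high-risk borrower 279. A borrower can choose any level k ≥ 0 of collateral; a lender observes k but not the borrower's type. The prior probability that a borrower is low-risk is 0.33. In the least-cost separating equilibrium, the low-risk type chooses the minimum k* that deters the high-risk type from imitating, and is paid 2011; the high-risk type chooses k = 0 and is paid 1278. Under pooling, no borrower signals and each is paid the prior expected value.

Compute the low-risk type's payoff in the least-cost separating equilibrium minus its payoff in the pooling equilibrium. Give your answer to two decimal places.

296.69

Least-cost separating signal: k* solves 1278 = 2011 − 279·k*, so k* = (2011 − 1278)/279 ≈ 2.6272.
Low-risk type's separating payoff: 2011 − 74 × k* = 2011 − 74 × (2011 − 1278)/279 = 2011 − 54242/279 ≈ 1816.5842.
Pooling payoff: 0.33 × 2011 + 0.67 × 1278 = 1519.89.
Difference: 1816.5842 − 1519.89 = 296.6942, i.e. 296.69 to two decimal places.
The low-risk type prefers to separate.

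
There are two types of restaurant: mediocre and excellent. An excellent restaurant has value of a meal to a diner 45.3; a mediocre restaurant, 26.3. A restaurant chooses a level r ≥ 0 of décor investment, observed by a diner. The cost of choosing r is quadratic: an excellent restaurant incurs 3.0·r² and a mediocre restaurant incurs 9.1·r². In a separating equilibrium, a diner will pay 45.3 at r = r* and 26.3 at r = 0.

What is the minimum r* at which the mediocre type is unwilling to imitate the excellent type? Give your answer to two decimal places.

The mediocre type at r = 0 receives 26.3; imitating at r* yields 45.3 − 9.1·r*².
Indifference: 26.3 = 45.3 − 9.1·r*², so r*² = (45.3 − 26.3) / 9.1 ≈ 2.0879.
r* = √2.0879 ≈ 1.44.

1.44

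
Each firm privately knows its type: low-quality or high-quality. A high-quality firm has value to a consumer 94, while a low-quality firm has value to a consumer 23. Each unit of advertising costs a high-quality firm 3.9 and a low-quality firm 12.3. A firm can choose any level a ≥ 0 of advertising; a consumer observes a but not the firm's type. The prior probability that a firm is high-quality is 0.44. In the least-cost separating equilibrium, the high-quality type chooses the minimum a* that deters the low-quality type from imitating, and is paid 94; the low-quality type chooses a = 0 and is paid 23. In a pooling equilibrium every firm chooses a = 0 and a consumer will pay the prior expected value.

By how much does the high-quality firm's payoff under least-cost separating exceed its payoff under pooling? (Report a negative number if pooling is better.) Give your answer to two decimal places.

17.25

Least-cost separating signal: a* solves 23 = 94 − 12.3·a*, so a* = (94 − 23)/12.3 ≈ 5.7724.
High-quality type's separating payoff: 94 − 3.9 × a* = 94 − 3.9 × (94 − 23)/12.3 = 94 − 276.9/12.3 ≈ 71.4878.
Pooling payoff: 0.44 × 94 + 0.56 × 23 = 54.24.
Difference: 71.4878 − 54.24 = 17.2478, i.e. 17.25 to two decimal places.
The high-quality type prefers to separate.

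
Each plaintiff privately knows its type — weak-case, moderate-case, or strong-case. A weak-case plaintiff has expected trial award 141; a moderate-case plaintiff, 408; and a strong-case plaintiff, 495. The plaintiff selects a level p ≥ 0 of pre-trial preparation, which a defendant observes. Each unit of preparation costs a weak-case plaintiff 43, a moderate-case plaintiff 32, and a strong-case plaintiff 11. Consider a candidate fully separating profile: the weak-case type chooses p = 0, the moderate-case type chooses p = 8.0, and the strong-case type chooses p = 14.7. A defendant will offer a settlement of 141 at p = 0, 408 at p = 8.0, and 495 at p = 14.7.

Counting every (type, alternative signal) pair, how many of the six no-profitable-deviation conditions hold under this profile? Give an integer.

6

Weak-case (own payoff 141): to p=8.0 gives 408 − 43×8.0 = 64 → no gain ✓; to p=14.7 gives 495 − 43×14.7 = -137.1 → no gain ✓.
Moderate-case (own payoff 408 − 32×8.0 = 152): to p=0 gives 141 → no gain ✓; to p=14.7 gives 495 − 32×14.7 = 24.6 → no gain ✓.
Strong-case (own payoff 495 − 11×14.7 = 333.3): to p=0 gives 141 → no gain ✓; to p=8.0 gives 408 − 11×8.0 = 320 → no gain ✓.
6 of the 6 constraints hold; this profile is a separating equilibrium.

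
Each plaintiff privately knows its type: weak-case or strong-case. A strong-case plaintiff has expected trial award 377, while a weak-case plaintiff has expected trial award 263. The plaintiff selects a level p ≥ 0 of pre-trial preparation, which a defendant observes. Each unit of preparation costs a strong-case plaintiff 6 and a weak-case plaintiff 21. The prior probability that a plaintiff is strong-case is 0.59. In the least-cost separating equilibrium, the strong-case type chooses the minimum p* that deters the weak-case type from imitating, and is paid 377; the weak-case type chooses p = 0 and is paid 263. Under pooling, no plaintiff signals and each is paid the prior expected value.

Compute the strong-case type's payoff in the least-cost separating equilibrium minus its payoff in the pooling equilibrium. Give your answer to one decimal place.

Least-cost separating signal: p* solves 263 = 377 − 21·p*, so p* = (377 − 263)/21 ≈ 5.4286.
Strong-case type's separating payoff: 377 − 6 × p* = 377 − 6 × (377 − 263)/21 = 377 − 684/21 ≈ 344.429.
Pooling payoff: 0.59 × 377 + 0.41 × 263 = 330.26.
Difference: 344.429 − 330.26 = 14.169, i.e. 14.2 to one decimal place.
The strong-case type prefers to separate.

14.2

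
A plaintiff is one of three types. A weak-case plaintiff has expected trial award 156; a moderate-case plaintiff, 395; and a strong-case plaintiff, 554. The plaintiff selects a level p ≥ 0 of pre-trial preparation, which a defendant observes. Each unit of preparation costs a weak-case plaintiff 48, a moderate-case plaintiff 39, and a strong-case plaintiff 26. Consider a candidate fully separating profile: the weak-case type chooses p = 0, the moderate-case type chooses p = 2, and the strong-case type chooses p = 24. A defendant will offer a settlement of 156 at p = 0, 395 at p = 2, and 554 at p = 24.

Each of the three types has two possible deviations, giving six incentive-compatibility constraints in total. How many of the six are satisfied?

3

Weak-case (own payoff 156): to p=2 gives 395 − 48×2 = 299 → profitable ✗; to p=24 gives 554 − 48×24 = -598 → no gain ✓.
Strong-case (own payoff 554 − 26×24 = -70): to p=0 gives 156 → profitable ✗; to p=2 gives 395 − 26×2 = 343 → profitable ✗.
Moderate-case (own payoff 395 − 39×2 = 317): to p=0 gives 156 → no gain ✓; to p=24 gives 554 − 39×24 = -382 → no gain ✓.
3 of the 6 constraints hold; not an equilibrium.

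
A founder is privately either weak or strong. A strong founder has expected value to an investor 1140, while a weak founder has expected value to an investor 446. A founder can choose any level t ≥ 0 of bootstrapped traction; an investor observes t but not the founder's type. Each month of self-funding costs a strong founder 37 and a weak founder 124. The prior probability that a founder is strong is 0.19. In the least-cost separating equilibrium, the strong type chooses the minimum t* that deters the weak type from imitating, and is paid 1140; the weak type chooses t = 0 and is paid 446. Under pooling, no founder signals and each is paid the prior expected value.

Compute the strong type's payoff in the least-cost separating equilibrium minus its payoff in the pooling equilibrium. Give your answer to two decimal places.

355.06

Least-cost separating signal: t* solves 446 = 1140 − 124·t*, so t* = (1140 − 446)/124 ≈ 5.5968.
Strong type's separating payoff: 1140 − 37 × t* = 1140 − 37 × (1140 − 446)/124 = 1140 − 25678/124 ≈ 932.9194.
Pooling payoff: 0.19 × 1140 + 0.81 × 446 = 577.86.
Difference: 932.9194 − 577.86 = 355.0594, i.e. 355.06 to two decimal places.
The strong type prefers to separate.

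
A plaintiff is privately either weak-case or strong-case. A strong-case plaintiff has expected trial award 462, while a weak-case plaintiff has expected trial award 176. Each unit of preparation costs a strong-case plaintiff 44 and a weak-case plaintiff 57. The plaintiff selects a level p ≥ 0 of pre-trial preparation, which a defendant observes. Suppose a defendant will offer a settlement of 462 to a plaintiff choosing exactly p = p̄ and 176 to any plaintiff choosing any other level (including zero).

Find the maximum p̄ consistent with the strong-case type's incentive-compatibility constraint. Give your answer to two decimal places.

Choosing p̄ yields the strong-case type 462 − 44·p̄; choosing zero yields 176.
The strong-case type is indifferent at 462 − 44·p̄ = 176, i.e. p̄ = (462 − 176) / 44 = 6.50.
For any p̄ above 6.50 the strong-case type would rather pool at zero, so separation collapses.

6.50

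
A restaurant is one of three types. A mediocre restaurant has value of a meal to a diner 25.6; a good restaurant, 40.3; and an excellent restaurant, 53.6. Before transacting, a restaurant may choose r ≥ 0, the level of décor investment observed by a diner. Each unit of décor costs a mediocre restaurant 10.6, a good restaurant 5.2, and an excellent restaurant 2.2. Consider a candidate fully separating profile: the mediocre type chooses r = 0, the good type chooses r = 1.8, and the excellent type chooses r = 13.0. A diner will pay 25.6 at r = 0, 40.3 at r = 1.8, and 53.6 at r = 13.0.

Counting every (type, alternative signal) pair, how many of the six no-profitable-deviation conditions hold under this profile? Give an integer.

Good (own payoff 40.3 − 5.2×1.8 = 30.94): to r=0 gives 25.6 → no gain ✓; to r=13.0 gives 53.6 − 5.2×13.0 = -14 → no gain ✓.
Mediocre (own payoff 25.6): to r=1.8 gives 40.3 − 10.6×1.8 = 21.22 → no gain ✓; to r=13.0 gives 53.6 − 10.6×13.0 = -84.2 → no gain ✓.
Excellent (own payoff 53.6 − 2.2×13.0 = 25): to r=0 gives 25.6 → profitable ✗; to r=1.8 gives 40.3 − 2.2×1.8 = 36.34 → profitable ✗.
4 of the 6 constraints hold; not an equilibrium.

4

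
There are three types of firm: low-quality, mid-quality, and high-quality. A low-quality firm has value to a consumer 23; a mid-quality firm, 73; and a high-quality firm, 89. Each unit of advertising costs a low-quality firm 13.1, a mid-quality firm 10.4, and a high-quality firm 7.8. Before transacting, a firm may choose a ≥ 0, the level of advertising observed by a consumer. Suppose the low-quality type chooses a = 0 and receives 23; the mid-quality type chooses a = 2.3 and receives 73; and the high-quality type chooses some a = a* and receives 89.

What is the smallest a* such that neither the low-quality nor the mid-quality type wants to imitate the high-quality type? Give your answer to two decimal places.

5.04

Mid-quality type (on-path payoff 73 − 10.4×2.3 = 49.08) won't mimic when 49.08 ≥ 89 − 10.4·a*, i.e. a* ≥ 3.84.
Low-quality type (on-path payoff 23) won't mimic when 23 ≥ 89 − 13.1·a*, i.e. a* ≥ 5.04.
Both must hold, so a* = max(5.04, 3.84) = 5.04. The low-quality type's constraint binds.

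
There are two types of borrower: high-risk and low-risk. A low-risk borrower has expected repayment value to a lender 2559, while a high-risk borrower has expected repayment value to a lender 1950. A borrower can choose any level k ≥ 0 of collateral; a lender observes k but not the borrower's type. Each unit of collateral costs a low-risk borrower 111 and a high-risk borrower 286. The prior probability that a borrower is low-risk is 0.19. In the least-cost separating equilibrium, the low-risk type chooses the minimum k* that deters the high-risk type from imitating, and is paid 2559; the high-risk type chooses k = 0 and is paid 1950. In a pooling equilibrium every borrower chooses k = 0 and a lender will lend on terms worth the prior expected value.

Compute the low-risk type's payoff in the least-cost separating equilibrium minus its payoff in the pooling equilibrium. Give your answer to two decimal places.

256.93

Least-cost separating signal: k* solves 1950 = 2559 − 286·k*, so k* = (2559 − 1950)/286 ≈ 2.1294.
Low-risk type's separating payoff: 2559 − 111 × k* = 2559 − 111 × (2559 − 1950)/286 = 2559 − 67599/286 ≈ 2322.6399.
Pooling payoff: 0.19 × 2559 + 0.81 × 1950 = 2065.71.
Difference: 2322.6399 − 2065.71 = 256.9299, i.e. 256.93 to two decimal places.
The low-risk type prefers to separate.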